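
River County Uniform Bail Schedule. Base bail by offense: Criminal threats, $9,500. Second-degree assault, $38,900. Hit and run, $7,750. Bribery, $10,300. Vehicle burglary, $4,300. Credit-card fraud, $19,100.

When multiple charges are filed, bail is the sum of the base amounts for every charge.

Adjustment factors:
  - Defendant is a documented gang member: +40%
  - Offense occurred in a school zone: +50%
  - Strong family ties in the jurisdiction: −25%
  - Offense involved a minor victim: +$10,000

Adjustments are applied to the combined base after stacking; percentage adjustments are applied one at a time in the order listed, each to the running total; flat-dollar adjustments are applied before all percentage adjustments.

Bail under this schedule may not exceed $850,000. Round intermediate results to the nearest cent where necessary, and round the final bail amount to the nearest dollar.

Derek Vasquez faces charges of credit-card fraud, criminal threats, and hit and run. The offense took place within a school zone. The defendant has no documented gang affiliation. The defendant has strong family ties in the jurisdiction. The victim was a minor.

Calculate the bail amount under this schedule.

$52,144

Base amounts from the schedule: credit-card fraud $19,100; criminal threats $9,500; hit and run $7,750.
Stacking rule: sum of all bases. $19,100 + $9,500 + $7,750 = $36,350.
Offense involved a minor victim (+$10,000 flat): $36,350 + $10,000 = $46,350.
Offense occurred in a school zone (+50%): $46,350 × 1.5 = $69,525.
Strong family ties in the jurisdiction (−25%): $69,525 × 0.75 = $52,143.75.
$52,143.75 is within the $850,000 maximum.
Rounded to the nearest dollar: $52,144.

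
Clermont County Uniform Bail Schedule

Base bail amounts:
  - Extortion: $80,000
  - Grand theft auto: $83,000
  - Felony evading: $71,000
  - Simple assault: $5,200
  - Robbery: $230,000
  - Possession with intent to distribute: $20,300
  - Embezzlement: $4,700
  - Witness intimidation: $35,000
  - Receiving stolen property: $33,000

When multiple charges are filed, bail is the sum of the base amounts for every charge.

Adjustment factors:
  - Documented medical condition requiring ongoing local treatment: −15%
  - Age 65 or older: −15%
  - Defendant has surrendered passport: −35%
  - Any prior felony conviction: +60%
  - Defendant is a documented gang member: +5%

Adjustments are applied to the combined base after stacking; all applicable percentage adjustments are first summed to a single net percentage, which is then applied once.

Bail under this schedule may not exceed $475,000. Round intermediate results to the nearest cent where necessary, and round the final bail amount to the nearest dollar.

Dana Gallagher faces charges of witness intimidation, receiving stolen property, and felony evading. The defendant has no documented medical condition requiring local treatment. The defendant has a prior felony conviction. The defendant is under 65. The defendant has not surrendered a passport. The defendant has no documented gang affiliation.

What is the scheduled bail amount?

Base amounts from the schedule: witness intimidation $35,000; receiving stolen property $33,000; felony evading $71,000.
Stacking rule: sum of all bases. $35,000 + $33,000 + $71,000 = $139,000.
Any prior felony conviction (+60%): $139,000 × 1.6 = $222,400.
$222,400 is within the $475,000 maximum.

$222,400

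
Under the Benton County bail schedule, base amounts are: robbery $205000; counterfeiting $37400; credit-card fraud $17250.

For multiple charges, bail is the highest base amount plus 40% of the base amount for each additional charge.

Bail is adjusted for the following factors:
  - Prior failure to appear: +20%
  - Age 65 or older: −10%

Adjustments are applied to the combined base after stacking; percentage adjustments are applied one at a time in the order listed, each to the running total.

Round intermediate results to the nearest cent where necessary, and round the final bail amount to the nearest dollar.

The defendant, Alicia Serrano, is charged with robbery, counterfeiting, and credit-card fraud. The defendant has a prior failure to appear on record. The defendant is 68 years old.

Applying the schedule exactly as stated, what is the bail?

Base amounts from the schedule: robbery $205000; counterfeiting $37400; credit-card fraud $17250.
Stacking rule: highest base plus 40% of each additional charge. Highest is robbery at $205000. Additional: $37400 × 40% = $14960; $17250 × 40% = $6900. Combined base = $205000 + $21860 = $226860.
Prior failure to appear (+20%): $226860 × 1.2 = $272232.
Age 65 or older (−10%): $272232 × 0.9 = $245008.80.
Rounded to the nearest dollar: $245009.

$245009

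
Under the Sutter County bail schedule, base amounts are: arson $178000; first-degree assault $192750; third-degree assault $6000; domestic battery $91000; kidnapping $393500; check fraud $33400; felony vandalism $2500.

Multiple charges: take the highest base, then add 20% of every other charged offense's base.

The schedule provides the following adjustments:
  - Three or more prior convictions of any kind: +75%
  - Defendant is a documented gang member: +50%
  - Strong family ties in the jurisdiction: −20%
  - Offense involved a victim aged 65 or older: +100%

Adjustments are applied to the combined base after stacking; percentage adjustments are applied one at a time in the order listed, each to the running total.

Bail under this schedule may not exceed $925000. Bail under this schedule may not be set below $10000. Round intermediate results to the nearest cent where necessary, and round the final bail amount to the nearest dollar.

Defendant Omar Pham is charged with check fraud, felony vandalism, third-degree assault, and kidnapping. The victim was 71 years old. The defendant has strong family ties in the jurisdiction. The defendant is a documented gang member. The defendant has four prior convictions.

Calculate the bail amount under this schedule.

Base amounts from the schedule: check fraud $33400; felony vandalism $2500; third-degree assault $6000; kidnapping $393500.
Stacking rule: highest base plus 20% of each additional charge. Highest is kidnapping at $393500. Additional: $33400 × 20% = $6680; $2500 × 20% = $500; $6000 × 20% = $1200. Combined base = $393500 + $8380 = $401880.
Three or more prior convictions of any kind (+75%): $401880 × 1.75 = $703290.
Defendant is a documented gang member (+50%): $703290 × 1.5 = $1054935.
Strong family ties in the jurisdiction (−20%): $1054935 × 0.8 = $843948.
Offense involved a victim aged 65 or older (+100%): $843948 × 2 = $1687896.
Result $1687896 exceeds the maximum of $925000; bail is capped at $925000.
$925000 is at or above the $10000 minimum.

$925000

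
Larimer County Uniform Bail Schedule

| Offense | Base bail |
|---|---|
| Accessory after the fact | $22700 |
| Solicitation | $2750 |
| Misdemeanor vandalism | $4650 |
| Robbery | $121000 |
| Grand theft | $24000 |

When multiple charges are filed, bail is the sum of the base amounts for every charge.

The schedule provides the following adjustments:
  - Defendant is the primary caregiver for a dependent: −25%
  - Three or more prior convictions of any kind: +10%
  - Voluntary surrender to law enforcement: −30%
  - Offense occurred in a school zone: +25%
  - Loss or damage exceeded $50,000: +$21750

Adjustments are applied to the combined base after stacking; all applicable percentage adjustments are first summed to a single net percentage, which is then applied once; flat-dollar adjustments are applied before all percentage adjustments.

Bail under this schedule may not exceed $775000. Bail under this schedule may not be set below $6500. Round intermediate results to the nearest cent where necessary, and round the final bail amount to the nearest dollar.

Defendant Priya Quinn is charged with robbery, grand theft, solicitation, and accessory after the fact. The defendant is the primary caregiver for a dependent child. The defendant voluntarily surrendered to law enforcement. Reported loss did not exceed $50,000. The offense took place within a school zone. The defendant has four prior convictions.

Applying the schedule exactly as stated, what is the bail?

$136360

Base amounts from the schedule: robbery $121000; grand theft $24000; solicitation $2750; accessory after the fact $22700.
Stacking rule: sum of all bases. $121000 + $24000 + $2750 + $22700 = $170450.
Net percentage adjustment: −25% +10% −30% +25% = −20%. $170450 × 0.8 = $136360.
$136360 is within the $775000 maximum.
$136360 is at or above the $6500 minimum.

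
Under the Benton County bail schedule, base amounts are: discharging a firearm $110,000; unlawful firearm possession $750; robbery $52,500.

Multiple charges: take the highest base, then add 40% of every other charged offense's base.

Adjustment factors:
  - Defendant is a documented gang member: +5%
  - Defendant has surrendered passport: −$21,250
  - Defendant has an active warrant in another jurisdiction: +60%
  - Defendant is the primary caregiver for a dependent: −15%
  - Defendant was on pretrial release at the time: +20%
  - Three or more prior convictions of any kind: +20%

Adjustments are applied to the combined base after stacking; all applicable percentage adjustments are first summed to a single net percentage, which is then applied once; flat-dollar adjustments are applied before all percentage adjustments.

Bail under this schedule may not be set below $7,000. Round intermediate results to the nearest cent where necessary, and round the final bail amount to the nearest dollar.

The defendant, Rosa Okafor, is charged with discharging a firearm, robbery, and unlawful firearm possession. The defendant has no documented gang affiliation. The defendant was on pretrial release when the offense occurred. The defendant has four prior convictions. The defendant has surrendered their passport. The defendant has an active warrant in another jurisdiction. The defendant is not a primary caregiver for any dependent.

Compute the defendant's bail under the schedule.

$220,100

Base amounts from the schedule: discharging a firearm $110,000; robbery $52,500; unlawful firearm possession $750.
Stacking rule: highest base plus 40% of each additional charge. Highest is discharging a firearm at $110,000. Additional: $52,500 × 40% = $21,000; $750 × 40% = $300. Combined base = $110,000 + $21,300 = $131,300.
Defendant has surrendered passport (−$21,250 flat): $131,300 − $21,250 = $110,050.
Net percentage adjustment: +60% +20% +20% = +100%. $110,050 × 2 = $220,100.
$220,100 is at or above the $7,000 minimum.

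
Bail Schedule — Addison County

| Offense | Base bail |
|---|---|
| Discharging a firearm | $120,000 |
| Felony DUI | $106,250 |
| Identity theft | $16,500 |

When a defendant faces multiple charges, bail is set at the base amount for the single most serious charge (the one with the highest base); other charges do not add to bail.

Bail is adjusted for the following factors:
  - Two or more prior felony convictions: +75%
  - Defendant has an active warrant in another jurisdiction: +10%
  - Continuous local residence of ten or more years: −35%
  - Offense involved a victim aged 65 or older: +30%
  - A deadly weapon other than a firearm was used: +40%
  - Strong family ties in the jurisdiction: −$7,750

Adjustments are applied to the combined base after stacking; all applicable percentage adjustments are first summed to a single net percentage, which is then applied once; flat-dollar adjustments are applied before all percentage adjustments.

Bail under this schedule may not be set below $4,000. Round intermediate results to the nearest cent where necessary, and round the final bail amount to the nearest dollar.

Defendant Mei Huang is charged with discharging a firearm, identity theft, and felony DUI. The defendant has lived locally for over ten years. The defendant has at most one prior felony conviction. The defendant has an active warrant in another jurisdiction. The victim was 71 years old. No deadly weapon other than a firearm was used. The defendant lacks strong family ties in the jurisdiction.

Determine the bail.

Base amounts from the schedule: discharging a firearm $120,000; identity theft $16,500; felony DUI $106,250.
Stacking rule: use the highest base only. Highest is discharging a firearm at $120,000. Combined base = $120,000.
Net percentage adjustment: +10% −35% +30% = +5%. $120,000 × 1.05 = $126,000.
$126,000 is at or above the $4,000 minimum.

$126,000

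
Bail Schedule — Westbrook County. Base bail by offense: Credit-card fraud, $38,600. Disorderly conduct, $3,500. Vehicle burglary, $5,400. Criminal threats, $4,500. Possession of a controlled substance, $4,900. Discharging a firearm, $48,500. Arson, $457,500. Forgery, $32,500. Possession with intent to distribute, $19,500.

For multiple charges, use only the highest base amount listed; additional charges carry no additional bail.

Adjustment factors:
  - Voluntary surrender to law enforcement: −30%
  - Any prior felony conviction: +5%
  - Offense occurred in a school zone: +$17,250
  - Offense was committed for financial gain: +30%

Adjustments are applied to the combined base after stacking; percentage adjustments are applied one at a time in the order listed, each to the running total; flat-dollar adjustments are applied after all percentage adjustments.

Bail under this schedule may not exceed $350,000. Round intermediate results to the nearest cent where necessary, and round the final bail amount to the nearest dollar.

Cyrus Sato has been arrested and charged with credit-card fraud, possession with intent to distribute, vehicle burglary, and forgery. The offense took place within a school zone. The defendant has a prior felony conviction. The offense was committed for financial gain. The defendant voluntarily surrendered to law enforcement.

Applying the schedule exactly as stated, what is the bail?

$54,132

Base amounts from the schedule: credit-card fraud $38,600; possession with intent to distribute $19,500; vehicle burglary $5,400; forgery $32,500.
Stacking rule: use the highest base only. Highest is credit-card fraud at $38,600. Combined base = $38,600.
Voluntary surrender to law enforcement (−30%): $38,600 × 0.7 = $27,020.
Any prior felony conviction (+5%): $27,020 × 1.05 = $28,371.
Offense was committed for financial gain (+30%): $28,371 × 1.3 = $36,882.30.
Offense occurred in a school zone (+$17,250 flat): $36,882.30 + $17,250 = $54,132.30.
$54,132.30 is within the $350,000 maximum.
Rounded to the nearest dollar: $54,132.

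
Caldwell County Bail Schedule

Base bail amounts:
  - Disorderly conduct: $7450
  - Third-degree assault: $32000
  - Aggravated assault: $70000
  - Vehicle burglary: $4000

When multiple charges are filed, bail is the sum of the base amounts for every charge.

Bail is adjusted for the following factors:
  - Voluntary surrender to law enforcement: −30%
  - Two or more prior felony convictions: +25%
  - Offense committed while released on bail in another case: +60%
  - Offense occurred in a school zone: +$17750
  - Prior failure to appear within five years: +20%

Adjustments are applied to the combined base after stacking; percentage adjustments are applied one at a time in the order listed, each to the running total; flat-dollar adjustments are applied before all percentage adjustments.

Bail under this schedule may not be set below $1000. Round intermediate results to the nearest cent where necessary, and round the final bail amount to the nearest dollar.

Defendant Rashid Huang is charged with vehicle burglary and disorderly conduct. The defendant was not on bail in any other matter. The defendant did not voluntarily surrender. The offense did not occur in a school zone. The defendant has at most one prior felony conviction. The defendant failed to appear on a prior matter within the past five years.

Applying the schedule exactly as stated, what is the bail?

$13740

Base amounts from the schedule: vehicle burglary $4000; disorderly conduct $7450.
Stacking rule: sum of all bases. $4000 + $7450 = $11450.
Prior failure to appear within five years (+20%): $11450 × 1.2 = $13740.
$13740 is at or above the $1000 minimum.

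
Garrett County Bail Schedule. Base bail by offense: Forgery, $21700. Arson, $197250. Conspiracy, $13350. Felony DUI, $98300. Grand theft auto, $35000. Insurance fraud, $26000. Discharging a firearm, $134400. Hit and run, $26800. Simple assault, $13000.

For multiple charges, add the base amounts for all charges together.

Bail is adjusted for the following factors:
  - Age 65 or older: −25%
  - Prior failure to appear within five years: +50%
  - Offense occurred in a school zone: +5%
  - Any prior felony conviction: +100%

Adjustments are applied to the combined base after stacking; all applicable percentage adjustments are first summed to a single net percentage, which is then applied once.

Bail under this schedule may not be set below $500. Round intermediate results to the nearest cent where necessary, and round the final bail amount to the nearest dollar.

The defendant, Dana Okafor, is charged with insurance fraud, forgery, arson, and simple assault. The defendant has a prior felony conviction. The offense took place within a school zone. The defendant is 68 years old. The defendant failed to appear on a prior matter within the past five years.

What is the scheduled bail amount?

Base amounts from the schedule: insurance fraud $26000; forgery $21700; arson $197250; simple assault $13000.
Stacking rule: sum of all bases. $26000 + $21700 + $197250 + $13000 = $257950.
Net percentage adjustment: −25% +50% +5% +100% = +130%. $257950 × 2.3 = $593285.
$593285 is at or above the $500 minimum.

$593285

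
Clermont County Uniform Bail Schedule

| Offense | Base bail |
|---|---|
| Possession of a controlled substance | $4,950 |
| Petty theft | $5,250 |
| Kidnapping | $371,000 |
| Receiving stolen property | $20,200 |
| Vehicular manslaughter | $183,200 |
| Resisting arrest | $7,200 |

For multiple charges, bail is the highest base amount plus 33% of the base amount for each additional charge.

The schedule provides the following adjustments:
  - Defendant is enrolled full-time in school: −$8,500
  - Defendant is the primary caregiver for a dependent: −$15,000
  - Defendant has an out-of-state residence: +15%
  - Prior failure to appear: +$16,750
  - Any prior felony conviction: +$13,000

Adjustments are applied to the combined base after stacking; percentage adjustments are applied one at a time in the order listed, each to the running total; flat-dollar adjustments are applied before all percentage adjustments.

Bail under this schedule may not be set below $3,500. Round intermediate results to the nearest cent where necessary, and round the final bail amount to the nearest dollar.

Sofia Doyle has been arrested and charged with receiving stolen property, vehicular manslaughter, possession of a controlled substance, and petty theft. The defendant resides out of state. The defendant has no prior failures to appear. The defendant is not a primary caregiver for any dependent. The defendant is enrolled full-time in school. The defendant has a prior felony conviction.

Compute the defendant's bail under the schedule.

$227,392

Base amounts from the schedule: receiving stolen property $20,200; vehicular manslaughter $183,200; possession of a controlled substance $4,950; petty theft $5,250.
Stacking rule: highest base plus 33% of each additional charge. Highest is vehicular manslaughter at $183,200. Additional: $20,200 × 33% = $6,666; $4,950 × 33% = $1,633.50; $5,250 × 33% = $1,732.50. Combined base = $183,200 + $10,032 = $193,232.
Defendant is enrolled full-time in school (−$8,500 flat): $193,232 − $8,500 = $184,732.
Any prior felony conviction (+$13,000 flat): $184,732 + $13,000 = $197,732.
Defendant has an out-of-state residence (+15%): $197,732 × 1.15 = $227,391.80.
$227,391.80 is at or above the $3,500 minimum.
Rounded to the nearest dollar: $227,392.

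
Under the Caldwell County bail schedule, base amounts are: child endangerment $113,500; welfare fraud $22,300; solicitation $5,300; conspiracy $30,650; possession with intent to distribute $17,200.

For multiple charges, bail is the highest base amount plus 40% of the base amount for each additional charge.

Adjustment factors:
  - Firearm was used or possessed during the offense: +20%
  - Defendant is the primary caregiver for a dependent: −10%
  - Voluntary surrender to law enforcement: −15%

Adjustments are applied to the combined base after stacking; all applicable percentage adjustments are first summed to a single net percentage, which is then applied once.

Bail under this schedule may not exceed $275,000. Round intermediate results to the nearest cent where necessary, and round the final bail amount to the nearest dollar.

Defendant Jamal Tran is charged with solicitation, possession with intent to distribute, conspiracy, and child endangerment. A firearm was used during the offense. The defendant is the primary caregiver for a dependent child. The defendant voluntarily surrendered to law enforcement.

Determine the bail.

Base amounts from the schedule: solicitation $5,300; possession with intent to distribute $17,200; conspiracy $30,650; child endangerment $113,500.
Stacking rule: highest base plus 40% of each additional charge. Highest is child endangerment at $113,500. Additional: $5,300 × 40% = $2,120; $17,200 × 40% = $6,880; $30,650 × 40% = $12,260. Combined base = $113,500 + $21,260 = $134,760.
Net percentage adjustment: +20% −10% −15% = −5%. $134,760 × 0.95 = $128,022.
$128,022 is within the $275,000 maximum.

$128,022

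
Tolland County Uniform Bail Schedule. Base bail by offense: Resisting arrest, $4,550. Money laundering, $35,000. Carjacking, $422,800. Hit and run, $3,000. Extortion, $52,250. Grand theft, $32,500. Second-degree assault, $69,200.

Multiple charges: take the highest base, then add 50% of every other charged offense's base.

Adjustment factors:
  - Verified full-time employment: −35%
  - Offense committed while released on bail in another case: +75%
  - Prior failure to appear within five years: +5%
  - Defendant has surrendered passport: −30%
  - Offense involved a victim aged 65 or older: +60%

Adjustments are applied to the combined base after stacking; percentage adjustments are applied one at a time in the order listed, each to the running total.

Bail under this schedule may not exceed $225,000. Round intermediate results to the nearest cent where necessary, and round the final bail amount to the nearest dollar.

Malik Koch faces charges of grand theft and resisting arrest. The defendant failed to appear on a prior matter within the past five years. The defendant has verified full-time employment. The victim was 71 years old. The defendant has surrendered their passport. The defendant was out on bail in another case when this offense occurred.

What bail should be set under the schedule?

Base amounts from the schedule: grand theft $32,500; resisting arrest $4,550.
Stacking rule: highest base plus 50% of each additional charge. Highest is grand theft at $32,500. Additional: $4,550 × 50% = $2,275. Combined base = $32,500 + $2,275 = $34,775.
Verified full-time employment (−35%): $34,775 × 0.65 = $22,603.75.
Offense committed while released on bail in another case (+75%): $22,603.75 × 1.75 = $39,556.56.
Prior failure to appear within five years (+5%): $39,556.56 × 1.05 = $41,534.39.
Defendant has surrendered passport (−30%): $41,534.39 × 0.7 = $29,074.07.
Offense involved a victim aged 65 or older (+60%): $29,074.07 × 1.6 = $46,518.51.
$46,518.51 is within the $225,000 maximum.
Rounded to the nearest dollar: $46,519.

$46,519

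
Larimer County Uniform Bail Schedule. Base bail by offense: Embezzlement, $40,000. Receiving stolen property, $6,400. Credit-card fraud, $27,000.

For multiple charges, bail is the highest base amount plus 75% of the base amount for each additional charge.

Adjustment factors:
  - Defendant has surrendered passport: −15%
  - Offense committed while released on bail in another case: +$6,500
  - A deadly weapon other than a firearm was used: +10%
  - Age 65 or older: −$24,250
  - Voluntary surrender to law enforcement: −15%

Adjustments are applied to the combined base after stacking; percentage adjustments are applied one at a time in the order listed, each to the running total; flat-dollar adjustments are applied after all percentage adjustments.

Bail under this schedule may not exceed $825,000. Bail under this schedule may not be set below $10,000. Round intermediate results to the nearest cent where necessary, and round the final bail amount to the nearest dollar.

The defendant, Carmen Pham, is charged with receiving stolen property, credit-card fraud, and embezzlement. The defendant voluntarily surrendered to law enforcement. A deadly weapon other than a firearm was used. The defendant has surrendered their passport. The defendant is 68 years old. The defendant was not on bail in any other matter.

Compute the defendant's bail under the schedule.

$27,448

Base amounts from the schedule: receiving stolen property $6,400; credit-card fraud $27,000; embezzlement $40,000.
Stacking rule: highest base plus 75% of each additional charge. Highest is embezzlement at $40,000. Additional: $6,400 × 75% = $4,800; $27,000 × 75% = $20,250. Combined base = $40,000 + $25,050 = $65,050.
Defendant has surrendered passport (−15%): $65,050 × 0.85 = $55,292.50.
A deadly weapon other than a firearm was used (+10%): $55,292.50 × 1.1 = $60,821.75.
Voluntary surrender to law enforcement (−15%): $60,821.75 × 0.85 = $51,698.49.
Age 65 or older (−$24,250 flat): $51,698.49 − $24,250 = $27,448.49.
$27,448.49 is within the $825,000 maximum.
$27,448.49 is at or above the $10,000 minimum.
Rounded to the nearest dollar: $27,448.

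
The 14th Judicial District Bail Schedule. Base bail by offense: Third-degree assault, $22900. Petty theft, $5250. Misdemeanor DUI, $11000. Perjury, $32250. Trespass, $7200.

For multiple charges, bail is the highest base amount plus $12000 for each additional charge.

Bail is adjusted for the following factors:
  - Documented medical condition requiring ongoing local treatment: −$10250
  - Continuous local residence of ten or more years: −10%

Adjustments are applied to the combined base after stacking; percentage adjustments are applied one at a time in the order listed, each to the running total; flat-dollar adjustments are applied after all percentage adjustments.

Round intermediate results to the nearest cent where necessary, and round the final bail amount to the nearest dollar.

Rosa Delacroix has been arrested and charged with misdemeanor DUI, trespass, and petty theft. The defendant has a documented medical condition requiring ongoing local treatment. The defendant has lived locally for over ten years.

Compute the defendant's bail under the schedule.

Base amounts from the schedule: misdemeanor DUI $11000; trespass $7200; petty theft $5250.
Stacking rule: highest base plus $12000 per additional charge. Highest is misdemeanor DUI at $11000; 2 additional charges → +$24000. Combined base = $35000.
Continuous local residence of ten or more years (−10%): $35000 × 0.9 = $31500.
Documented medical condition requiring ongoing local treatment (−$10250 flat): $31500 − $10250 = $21250.

$21250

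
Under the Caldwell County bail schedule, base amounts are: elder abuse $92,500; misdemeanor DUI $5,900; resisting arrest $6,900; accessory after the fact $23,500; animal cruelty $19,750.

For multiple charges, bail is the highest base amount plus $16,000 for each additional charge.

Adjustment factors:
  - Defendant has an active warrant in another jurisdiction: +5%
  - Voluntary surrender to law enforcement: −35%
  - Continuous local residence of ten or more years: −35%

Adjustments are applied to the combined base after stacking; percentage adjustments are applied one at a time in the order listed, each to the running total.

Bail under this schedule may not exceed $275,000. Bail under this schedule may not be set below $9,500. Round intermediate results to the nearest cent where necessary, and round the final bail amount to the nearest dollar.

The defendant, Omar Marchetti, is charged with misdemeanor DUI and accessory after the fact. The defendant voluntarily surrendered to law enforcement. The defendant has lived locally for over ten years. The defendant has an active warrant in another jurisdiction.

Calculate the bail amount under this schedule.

Base amounts from the schedule: misdemeanor DUI $5,900; accessory after the fact $23,500.
Stacking rule: highest base plus $16,000 per additional charge. Highest is accessory after the fact at $23,500; 1 additional charge → +$16,000. Combined base = $39,500.
Defendant has an active warrant in another jurisdiction (+5%): $39,500 × 1.05 = $41,475.
Voluntary surrender to law enforcement (−35%): $41,475 × 0.65 = $26,958.75.
Continuous local residence of ten or more years (−35%): $26,958.75 × 0.65 = $17,523.19.
$17,523.19 is within the $275,000 maximum.
$17,523.19 is at or above the $9,500 minimum.
Rounded to the nearest dollar: $17,523.

$17,523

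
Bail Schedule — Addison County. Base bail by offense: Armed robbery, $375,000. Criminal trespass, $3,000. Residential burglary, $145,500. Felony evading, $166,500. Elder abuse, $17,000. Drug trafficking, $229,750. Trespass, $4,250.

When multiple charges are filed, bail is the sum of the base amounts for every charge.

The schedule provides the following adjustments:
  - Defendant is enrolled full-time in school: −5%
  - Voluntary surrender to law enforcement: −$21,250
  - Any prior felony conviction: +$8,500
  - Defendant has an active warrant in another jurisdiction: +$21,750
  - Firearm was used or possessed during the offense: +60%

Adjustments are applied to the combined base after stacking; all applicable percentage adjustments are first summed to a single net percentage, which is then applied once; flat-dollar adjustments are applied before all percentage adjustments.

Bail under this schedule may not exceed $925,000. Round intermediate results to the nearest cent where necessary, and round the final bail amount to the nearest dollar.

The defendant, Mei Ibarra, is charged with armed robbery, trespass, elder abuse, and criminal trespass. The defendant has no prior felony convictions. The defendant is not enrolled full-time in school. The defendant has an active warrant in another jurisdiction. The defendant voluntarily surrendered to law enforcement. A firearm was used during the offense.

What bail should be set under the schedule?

$639,600

Base amounts from the schedule: armed robbery $375,000; trespass $4,250; elder abuse $17,000; criminal trespass $3,000.
Stacking rule: sum of all bases. $375,000 + $4,250 + $17,000 + $3,000 = $399,250.
Voluntary surrender to law enforcement (−$21,250 flat): $399,250 − $21,250 = $378,000.
Defendant has an active warrant in another jurisdiction (+$21,750 flat): $378,000 + $21,750 = $399,750.
Firearm was used or possessed during the offense (+60%): $399,750 × 1.6 = $639,600.
$639,600 is within the $925,000 maximum.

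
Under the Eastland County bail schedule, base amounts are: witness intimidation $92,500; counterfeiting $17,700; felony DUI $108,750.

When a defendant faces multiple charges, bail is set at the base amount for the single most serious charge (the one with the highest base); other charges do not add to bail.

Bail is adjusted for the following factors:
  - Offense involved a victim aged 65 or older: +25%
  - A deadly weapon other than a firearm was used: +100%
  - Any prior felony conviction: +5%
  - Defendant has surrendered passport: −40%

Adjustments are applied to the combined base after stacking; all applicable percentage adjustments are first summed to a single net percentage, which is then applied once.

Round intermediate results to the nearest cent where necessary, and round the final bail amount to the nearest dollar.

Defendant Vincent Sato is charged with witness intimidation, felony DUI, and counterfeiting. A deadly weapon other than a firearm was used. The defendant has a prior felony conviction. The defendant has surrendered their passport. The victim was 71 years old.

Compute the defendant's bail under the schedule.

Base amounts from the schedule: witness intimidation $92,500; felony DUI $108,750; counterfeiting $17,700.
Stacking rule: use the highest base only. Highest is felony DUI at $108,750. Combined base = $108,750.
Net percentage adjustment: +25% +100% +5% −40% = +90%. $108,750 × 1.9 = $206,625.

$206,625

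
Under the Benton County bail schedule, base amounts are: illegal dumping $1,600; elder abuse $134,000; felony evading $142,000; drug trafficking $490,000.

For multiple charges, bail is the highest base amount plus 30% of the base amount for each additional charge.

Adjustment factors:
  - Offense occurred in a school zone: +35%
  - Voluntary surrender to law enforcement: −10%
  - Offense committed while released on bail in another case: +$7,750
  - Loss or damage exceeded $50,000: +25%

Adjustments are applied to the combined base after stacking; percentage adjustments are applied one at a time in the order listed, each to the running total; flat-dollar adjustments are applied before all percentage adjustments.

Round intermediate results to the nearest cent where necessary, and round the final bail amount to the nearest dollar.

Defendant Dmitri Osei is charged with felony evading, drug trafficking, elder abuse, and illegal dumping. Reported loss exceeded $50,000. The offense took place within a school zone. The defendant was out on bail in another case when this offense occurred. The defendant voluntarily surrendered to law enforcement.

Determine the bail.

Base amounts from the schedule: felony evading $142,000; drug trafficking $490,000; elder abuse $134,000; illegal dumping $1,600.
Stacking rule: highest base plus 30% of each additional charge. Highest is drug trafficking at $490,000. Additional: $142,000 × 30% = $42,600; $134,000 × 30% = $40,200; $1,600 × 30% = $480. Combined base = $490,000 + $83,280 = $573,280.
Offense committed while released on bail in another case (+$7,750 flat): $573,280 + $7,750 = $581,030.
Offense occurred in a school zone (+35%): $581,030 × 1.35 = $784,390.50.
Voluntary surrender to law enforcement (−10%): $784,390.50 × 0.9 = $705,951.45.
Loss or damage exceeded $50,000 (+25%): $705,951.45 × 1.25 = $882,439.31.
Rounded to the nearest dollar: $882,439.

$882,439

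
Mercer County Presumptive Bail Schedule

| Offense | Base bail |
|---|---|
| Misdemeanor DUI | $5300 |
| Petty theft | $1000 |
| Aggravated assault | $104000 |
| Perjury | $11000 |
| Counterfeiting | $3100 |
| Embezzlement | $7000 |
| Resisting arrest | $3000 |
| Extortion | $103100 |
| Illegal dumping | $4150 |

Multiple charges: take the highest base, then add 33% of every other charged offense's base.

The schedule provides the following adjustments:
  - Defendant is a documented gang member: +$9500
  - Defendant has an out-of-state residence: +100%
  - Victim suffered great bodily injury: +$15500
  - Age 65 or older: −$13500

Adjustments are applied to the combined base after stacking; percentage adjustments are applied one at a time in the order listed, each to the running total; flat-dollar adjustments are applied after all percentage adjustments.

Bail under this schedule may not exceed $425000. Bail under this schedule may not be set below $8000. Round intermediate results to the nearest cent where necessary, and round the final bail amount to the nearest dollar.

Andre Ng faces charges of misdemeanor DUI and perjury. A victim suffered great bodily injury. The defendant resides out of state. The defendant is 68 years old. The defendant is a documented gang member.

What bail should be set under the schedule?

$36998

Base amounts from the schedule: misdemeanor DUI $5300; perjury $11000.
Stacking rule: highest base plus 33% of each additional charge. Highest is perjury at $11000. Additional: $5300 × 33% = $1749. Combined base = $11000 + $1749 = $12749.
Defendant has an out-of-state residence (+100%): $12749 × 2 = $25498.
Defendant is a documented gang member (+$9500 flat): $25498 + $9500 = $34998.
Victim suffered great bodily injury (+$15500 flat): $34998 + $15500 = $50498.
Age 65 or older (−$13500 flat): $50498 − $13500 = $36998.
$36998 is within the $425000 maximum.
$36998 is at or above the $8000 minimum.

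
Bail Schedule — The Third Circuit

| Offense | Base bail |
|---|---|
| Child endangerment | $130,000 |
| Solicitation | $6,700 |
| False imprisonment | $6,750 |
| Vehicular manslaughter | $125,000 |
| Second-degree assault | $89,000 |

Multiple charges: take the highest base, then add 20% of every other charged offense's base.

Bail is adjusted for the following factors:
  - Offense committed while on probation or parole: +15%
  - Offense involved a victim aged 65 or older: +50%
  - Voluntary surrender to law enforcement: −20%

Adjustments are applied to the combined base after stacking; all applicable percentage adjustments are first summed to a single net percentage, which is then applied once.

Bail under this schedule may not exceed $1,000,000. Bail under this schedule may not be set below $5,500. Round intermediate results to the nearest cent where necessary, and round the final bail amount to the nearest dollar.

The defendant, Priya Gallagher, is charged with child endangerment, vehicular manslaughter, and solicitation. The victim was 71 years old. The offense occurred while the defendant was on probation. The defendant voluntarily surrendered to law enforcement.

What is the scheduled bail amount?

Base amounts from the schedule: child endangerment $130,000; vehicular manslaughter $125,000; solicitation $6,700.
Stacking rule: highest base plus 20% of each additional charge. Highest is child endangerment at $130,000. Additional: $125,000 × 20% = $25,000; $6,700 × 20% = $1,340. Combined base = $130,000 + $26,340 = $156,340.
Net percentage adjustment: +15% +50% −20% = +45%. $156,340 × 1.45 = $226,693.
$226,693 is within the $1,000,000 maximum.
$226,693 is at or above the $5,500 minimum.

$226,693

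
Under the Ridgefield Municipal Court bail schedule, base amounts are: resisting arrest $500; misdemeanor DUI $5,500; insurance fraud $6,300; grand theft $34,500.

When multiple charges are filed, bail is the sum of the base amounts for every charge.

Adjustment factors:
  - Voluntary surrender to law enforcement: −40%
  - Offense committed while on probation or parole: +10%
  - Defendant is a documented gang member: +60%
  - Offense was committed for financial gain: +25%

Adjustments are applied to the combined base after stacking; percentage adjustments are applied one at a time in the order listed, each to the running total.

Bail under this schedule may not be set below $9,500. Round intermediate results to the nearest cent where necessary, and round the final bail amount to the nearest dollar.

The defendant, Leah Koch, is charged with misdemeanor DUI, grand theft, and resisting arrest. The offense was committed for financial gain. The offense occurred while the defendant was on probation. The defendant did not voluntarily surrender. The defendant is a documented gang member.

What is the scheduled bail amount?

$89,100

Base amounts from the schedule: misdemeanor DUI $5,500; grand theft $34,500; resisting arrest $500.
Stacking rule: sum of all bases. $5,500 + $34,500 + $500 = $40,500.
Offense committed while on probation or parole (+10%): $40,500 × 1.1 = $44,550.
Defendant is a documented gang member (+60%): $44,550 × 1.6 = $71,280.
Offense was committed for financial gain (+25%): $71,280 × 1.25 = $89,100.
$89,100 is at or above the $9,500 minimum.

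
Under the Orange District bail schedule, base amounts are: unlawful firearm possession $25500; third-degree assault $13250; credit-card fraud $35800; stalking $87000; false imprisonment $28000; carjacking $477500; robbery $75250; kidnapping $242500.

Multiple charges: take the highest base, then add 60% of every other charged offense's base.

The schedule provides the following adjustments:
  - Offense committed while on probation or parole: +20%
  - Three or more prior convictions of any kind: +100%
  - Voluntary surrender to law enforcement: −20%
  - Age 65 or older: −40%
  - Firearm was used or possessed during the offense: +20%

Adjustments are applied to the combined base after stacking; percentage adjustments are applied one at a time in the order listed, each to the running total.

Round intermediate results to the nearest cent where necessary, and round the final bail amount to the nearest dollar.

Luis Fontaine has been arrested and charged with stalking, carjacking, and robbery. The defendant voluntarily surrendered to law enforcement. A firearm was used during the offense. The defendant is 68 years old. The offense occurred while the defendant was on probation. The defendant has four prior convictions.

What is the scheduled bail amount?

Base amounts from the schedule: stalking $87000; carjacking $477500; robbery $75250.
Stacking rule: highest base plus 60% of each additional charge. Highest is carjacking at $477500. Additional: $87000 × 60% = $52200; $75250 × 60% = $45150. Combined base = $477500 + $97350 = $574850.
Offense committed while on probation or parole (+20%): $574850 × 1.2 = $689820.
Three or more prior convictions of any kind (+100%): $689820 × 2 = $1379640.
Voluntary surrender to law enforcement (−20%): $1379640 × 0.8 = $1103712.
Age 65 or older (−40%): $1103712 × 0.6 = $662227.20.
Firearm was used or possessed during the offense (+20%): $662227.20 × 1.2 = $794672.64.
Rounded to the nearest dollar: $794673.

$794673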